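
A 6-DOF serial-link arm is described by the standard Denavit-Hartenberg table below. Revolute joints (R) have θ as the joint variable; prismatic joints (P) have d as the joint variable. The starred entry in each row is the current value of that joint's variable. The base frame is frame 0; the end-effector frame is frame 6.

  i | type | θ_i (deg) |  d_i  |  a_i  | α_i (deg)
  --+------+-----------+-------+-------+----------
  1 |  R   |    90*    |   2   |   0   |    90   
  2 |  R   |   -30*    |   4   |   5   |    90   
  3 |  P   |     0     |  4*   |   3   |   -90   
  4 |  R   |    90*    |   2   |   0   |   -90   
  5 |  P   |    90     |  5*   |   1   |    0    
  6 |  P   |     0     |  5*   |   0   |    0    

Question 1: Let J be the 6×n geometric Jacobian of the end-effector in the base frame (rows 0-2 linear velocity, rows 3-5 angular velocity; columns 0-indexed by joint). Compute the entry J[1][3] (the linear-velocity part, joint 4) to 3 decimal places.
-5.000

axis z_3 = (1.0000,-0.0000,0.0000); lever o_n−o_3 = (1.0000,-8.6603,5.0000)
cross product → J_v[:, 3] = (0.0000,-5.0000,-8.6603)
J_ω[:, 3] = z_3
entry J[1][3] = -5.0000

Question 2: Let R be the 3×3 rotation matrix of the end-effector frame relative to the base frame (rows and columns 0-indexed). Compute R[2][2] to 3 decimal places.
End-effector z-axis (col 2 of R) = (-0.0000,-0.8660,0.5000)
R[2][2] = 0.5000

0.500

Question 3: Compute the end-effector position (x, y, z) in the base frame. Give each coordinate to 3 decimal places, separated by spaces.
after link 1: o_1 = (0.0000, 0.0000, 2.0000)
after link 2: o_2 = (4.0000, 4.3301, -0.5000)
after link 3: o_3 = (4.0000, 4.9282, -5.4641)
after link 4: o_4 = (6.0000, 4.9282, -5.4641)
after link 5: o_5 = (5.0000, 0.5981, -2.9641)
after link 6: o_6 = (5.0000, -3.7321, -0.4641)

5.000 -3.732 -0.464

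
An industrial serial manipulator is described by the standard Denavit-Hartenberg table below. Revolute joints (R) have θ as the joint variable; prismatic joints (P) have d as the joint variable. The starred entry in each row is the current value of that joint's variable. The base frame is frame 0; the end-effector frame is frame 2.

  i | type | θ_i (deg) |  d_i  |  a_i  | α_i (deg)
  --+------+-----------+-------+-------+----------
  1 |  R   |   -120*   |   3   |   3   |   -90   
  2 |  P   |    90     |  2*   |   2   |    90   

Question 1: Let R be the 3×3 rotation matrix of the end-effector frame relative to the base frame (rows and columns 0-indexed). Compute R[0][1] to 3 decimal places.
0.866

End-effector y-axis (col 1 of R) = (0.8660,-0.5000,0.0000)
R[0][1] = 0.8660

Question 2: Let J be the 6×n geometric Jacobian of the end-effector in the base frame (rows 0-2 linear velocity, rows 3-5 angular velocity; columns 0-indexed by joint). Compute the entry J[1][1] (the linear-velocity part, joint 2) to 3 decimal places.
-0.500

prismatic axis z_1 = (0.8660,-0.5000,0.0000)
J_v[:, 1] = z_1; J_ω[:, 1] = (0,0,0)
entry J[1][1] = -0.5000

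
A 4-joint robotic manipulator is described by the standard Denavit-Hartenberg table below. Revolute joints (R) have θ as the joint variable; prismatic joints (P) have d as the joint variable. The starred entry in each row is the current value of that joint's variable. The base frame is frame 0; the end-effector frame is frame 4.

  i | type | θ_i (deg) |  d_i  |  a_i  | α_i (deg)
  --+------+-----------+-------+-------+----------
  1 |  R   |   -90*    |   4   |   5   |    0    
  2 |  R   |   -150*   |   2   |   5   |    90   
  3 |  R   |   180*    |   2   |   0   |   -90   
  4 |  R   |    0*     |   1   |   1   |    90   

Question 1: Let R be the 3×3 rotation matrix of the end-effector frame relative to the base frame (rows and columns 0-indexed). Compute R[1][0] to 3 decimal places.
-0.866

End-effector x-axis (col 0 of R) = (0.5000,-0.8660,0.0000)
R[1][0] = -0.8660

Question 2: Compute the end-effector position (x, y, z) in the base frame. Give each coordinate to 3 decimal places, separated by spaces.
after link 1: o_1 = (0.0000, -5.0000, 4.0000)
after link 2: o_2 = (-2.5000, -0.6699, 6.0000)
after link 3: o_3 = (-0.7679, 0.3301, 6.0000)
after link 4: o_4 = (-0.2679, -0.5359, 5.0000)

-0.268 -0.536 5.000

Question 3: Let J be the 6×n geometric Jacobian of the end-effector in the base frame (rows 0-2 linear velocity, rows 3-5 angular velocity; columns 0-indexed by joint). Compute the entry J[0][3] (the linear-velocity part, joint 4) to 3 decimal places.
-0.866

axis z_3 = (0.0000,-0.0000,-1.0000); lever o_n−o_3 = (0.5000,-0.8660,-1.0000)
cross product → J_v[:, 3] = (-0.8660,-0.5000,-0.0000)
J_ω[:, 3] = z_3
entry J[0][3] = -0.8660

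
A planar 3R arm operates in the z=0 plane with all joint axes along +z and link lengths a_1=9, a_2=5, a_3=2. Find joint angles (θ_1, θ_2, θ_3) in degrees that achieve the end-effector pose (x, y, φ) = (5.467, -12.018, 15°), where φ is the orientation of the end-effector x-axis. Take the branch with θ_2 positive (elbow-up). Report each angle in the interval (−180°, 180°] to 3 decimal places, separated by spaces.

-90.002 45.000 60.002

wrist centre = target − a_3·(cos φ, sin φ) = (3.5351, -12.5356)
cos θ_2 = (169.6395−9²−5²)/(2·9·5) = 0.7071; θ_2 = 45.0001° (elbow-up)
β = atan2(-12.5356,3.5351) = -74.2511°; ψ = atan2(3.5355,12.5355) = 15.7507°
θ_1 = β − ψ = -90.0018°
θ_3 = φ − θ_1 − θ_2 = 60.0017° (wrapped to (-180°,180°])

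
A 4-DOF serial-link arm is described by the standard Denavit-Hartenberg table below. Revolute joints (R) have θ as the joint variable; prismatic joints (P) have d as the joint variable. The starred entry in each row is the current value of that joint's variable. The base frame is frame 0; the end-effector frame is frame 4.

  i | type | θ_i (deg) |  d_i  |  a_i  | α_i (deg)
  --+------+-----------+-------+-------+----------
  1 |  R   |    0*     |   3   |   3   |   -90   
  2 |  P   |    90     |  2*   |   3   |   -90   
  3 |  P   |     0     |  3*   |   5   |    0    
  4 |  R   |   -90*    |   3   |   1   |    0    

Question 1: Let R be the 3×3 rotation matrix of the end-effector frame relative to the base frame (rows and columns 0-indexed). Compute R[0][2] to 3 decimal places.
-1.000

End-effector z-axis (col 2 of R) = (-1.0000,0.0000,-0.0000)
R[0][2] = -1.0000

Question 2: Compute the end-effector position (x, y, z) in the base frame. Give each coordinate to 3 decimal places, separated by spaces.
-3.000 3.000 -5.000

after link 1: o_1 = (3.0000, 0.0000, 3.0000)
after link 2: o_2 = (3.0000, 2.0000, 0.0000)
after link 3: o_3 = (0.0000, 2.0000, -5.0000)
after link 4: o_4 = (-3.0000, 3.0000, -5.0000)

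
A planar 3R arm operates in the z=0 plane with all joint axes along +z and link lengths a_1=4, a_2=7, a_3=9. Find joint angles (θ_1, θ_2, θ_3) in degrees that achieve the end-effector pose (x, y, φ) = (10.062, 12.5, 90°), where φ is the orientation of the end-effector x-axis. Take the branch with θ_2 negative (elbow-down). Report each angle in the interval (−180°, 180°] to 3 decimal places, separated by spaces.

wrist centre = target − a_3·(cos φ, sin φ) = (10.0620, 3.5000)
cos θ_2 = (113.4938−4²−7²)/(2·4·7) = 0.8660; θ_2 = -30.0073° (elbow-down)
β = atan2(3.5000,10.0620) = 19.1799°; ψ = atan2(-3.5008,10.0617) = -19.1843°
θ_1 = β − ψ = 38.3642°
θ_3 = φ − θ_1 − θ_2 = 81.6431° (wrapped to (-180°,180°])

38.364 -30.007 81.643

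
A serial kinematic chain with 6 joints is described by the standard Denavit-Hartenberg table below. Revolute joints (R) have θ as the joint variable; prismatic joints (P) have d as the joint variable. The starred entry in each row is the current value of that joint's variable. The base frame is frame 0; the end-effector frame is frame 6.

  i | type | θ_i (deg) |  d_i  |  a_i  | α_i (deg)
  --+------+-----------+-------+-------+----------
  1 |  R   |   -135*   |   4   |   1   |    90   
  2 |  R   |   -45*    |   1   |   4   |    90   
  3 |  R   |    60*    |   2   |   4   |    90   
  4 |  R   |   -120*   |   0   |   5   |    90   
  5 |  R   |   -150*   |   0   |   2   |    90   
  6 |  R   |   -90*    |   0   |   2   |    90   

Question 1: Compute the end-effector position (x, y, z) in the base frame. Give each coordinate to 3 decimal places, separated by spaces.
-7.784 -0.643 1.629

after link 1: o_1 = (-0.7071, -0.7071, 4.0000)
after link 2: o_2 = (-3.4142, -2.0000, 1.1716)
after link 3: o_3 = (-5.8637, 0.4495, -1.6569)
after link 4: o_4 = (-5.8728, -2.6215, 2.2889)
after link 5: o_5 = (-5.7902, -0.7711, 1.5344)
after link 6: o_6 = (-7.7839, -0.6435, 1.6292)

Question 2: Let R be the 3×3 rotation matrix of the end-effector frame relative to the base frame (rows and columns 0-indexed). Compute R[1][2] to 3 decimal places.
-0.925

End-effector z-axis (col 2 of R) = (-0.0413,-0.9252,0.3772)
R[1][2] = -0.9252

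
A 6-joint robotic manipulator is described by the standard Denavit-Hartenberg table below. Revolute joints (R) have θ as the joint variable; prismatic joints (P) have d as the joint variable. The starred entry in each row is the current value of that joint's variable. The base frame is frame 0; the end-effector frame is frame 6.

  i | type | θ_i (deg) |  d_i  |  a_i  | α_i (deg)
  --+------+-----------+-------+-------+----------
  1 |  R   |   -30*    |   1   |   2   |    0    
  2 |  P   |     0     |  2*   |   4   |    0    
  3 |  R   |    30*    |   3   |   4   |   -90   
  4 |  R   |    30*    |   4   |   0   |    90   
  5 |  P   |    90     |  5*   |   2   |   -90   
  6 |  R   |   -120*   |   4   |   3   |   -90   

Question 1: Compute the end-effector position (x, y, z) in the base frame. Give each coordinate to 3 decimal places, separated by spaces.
9.531 1.500 14.580

after link 1: o_1 = (1.7321, -1.0000, 1.0000)
after link 2: o_2 = (5.1962, -3.0000, 3.0000)
after link 3: o_3 = (9.1962, -3.0000, 6.0000)
after link 4: o_4 = (9.1962, 1.0000, 6.0000)
after link 5: o_5 = (11.6962, 3.0000, 10.3301)
after link 6: o_6 = (9.5311, 1.5000, 14.5801)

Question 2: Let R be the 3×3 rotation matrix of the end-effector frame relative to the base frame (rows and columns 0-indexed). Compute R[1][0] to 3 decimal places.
End-effector x-axis (col 0 of R) = (0.4330,-0.5000,0.7500)
R[1][0] = -0.5000

-0.500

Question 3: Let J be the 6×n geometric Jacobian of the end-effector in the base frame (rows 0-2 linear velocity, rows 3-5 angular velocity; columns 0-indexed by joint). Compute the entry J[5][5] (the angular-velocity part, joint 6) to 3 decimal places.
axis z_5 = (-0.8660,0.0000,0.5000); lever o_n−o_5 = (-2.1651,-1.5000,4.2500)
cross product → J_v[:, 5] = (0.7500,2.5981,1.2990)
J_ω[:, 5] = z_5
entry J[5][5] = 0.5000

0.500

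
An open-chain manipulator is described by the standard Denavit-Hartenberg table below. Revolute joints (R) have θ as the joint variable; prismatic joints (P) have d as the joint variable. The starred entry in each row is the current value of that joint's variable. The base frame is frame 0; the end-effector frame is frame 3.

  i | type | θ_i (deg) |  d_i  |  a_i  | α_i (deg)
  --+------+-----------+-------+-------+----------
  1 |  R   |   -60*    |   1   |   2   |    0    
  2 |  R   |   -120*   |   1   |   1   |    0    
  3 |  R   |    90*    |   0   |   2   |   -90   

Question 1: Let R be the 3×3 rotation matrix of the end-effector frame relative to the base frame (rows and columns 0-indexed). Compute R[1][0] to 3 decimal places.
End-effector x-axis (col 0 of R) = (0.0000,-1.0000,0.0000)
R[1][0] = -1.0000

-1.000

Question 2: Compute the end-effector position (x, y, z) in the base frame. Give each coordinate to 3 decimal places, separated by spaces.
0.000 -3.732 2.000

after link 1: o_1 = (1.0000, -1.7321, 1.0000)
after link 2: o_2 = (0.0000, -1.7321, 2.0000)
after link 3: o_3 = (0.0000, -3.7321, 2.0000)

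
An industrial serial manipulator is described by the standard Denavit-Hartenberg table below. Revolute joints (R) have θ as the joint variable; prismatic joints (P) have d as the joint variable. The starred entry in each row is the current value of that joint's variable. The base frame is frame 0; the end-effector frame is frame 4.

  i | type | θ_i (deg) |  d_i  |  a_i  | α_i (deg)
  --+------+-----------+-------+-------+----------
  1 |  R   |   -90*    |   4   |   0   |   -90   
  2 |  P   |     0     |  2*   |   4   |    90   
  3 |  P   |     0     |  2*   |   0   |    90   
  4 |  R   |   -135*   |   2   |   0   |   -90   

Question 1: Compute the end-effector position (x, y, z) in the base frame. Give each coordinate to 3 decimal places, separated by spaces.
after link 1: o_1 = (0.0000, 0.0000, 4.0000)
after link 2: o_2 = (2.0000, -4.0000, 4.0000)
after link 3: o_3 = (2.0000, -4.0000, 6.0000)
after link 4: o_4 = (0.0000, -4.0000, 6.0000)

0.000 -4.000 6.000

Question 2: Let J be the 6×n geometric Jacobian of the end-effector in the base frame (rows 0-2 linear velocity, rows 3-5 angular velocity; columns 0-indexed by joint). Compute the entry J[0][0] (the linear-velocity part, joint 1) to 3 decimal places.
4.000

axis z_0 = ẑ; lever o_n−o_0 = (0.0000,-4.0000,6.0000)
cross product → J_v[:, 0] = (4.0000,0.0000,-0.0000)
J_ω[:, 0] = z_0
entry J[0][0] = 4.0000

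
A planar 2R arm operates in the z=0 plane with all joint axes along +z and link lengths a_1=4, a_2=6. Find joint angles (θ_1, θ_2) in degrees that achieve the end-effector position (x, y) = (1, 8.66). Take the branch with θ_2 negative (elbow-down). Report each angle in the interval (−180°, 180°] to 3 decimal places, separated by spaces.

120.004 -60.006

cos θ_2 = (75.9956−4²−6²)/(2·4·6) = 0.4999; θ_2 = -60.0061° (elbow-down)
β = atan2(8.6600,1.0000) = 83.4130°; ψ = atan2(-5.1965,6.9994) = -36.5906°
θ_1 = β − ψ = 120.0036°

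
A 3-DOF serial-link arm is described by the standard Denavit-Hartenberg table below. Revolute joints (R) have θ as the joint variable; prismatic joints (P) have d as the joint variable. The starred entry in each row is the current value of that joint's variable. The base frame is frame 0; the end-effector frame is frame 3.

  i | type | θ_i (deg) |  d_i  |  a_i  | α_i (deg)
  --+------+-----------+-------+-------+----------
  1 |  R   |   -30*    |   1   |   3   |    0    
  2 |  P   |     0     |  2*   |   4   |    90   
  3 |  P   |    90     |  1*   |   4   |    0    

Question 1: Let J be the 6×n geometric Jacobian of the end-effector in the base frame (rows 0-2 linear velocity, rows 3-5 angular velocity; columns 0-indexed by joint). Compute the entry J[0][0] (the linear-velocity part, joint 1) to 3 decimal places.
axis z_0 = ẑ; lever o_n−o_0 = (5.5622,-4.3660,7.0000)
cross product → J_v[:, 0] = (4.3660,5.5622,-0.0000)
J_ω[:, 0] = z_0
entry J[0][0] = 4.3660

4.366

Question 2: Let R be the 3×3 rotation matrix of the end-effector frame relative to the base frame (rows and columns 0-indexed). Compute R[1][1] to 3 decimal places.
End-effector y-axis (col 1 of R) = (-0.8660,0.5000,0.0000)
R[1][1] = 0.5000

0.500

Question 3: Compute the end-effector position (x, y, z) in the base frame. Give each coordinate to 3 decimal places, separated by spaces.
5.562 -4.366 7.000

after link 1: o_1 = (2.5981, -1.5000, 1.0000)
after link 2: o_2 = (6.0622, -3.5000, 3.0000)
after link 3: o_3 = (5.5622, -4.3660, 7.0000)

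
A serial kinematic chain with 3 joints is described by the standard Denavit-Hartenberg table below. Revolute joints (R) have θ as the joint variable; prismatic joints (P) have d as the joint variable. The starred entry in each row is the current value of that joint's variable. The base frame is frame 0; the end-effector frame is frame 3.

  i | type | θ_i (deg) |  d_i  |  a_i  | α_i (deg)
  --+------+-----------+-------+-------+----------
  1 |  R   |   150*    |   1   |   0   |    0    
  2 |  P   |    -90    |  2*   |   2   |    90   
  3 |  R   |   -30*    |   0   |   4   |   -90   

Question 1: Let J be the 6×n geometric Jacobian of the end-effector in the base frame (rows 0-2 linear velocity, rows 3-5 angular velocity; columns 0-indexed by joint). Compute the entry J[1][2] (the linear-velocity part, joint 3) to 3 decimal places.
axis z_2 = (0.8660,-0.5000,0.0000); lever o_n−o_2 = (1.7321,3.0000,-2.0000)
cross product → J_v[:, 2] = (1.0000,1.7321,3.4641)
J_ω[:, 2] = z_2
entry J[1][2] = 1.7321

1.732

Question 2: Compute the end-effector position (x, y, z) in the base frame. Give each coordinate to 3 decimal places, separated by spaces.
after link 1: o_1 = (0.0000, 0.0000, 1.0000)
after link 2: o_2 = (1.0000, 1.7321, 3.0000)
after link 3: o_3 = (2.7321, 4.7321, 1.0000)

2.732 4.732 1.000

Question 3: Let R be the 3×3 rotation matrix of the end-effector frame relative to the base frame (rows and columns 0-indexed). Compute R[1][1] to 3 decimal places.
End-effector y-axis (col 1 of R) = (-0.8660,0.5000,-0.0000)
R[1][1] = 0.5000

0.500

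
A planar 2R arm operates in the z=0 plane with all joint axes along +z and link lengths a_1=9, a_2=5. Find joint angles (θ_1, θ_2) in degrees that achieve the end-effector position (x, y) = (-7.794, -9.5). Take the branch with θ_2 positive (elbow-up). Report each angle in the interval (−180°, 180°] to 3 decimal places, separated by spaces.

cos θ_2 = (150.9964−9²−5²)/(2·9·5) = 0.5000; θ_2 = 60.0026° (elbow-up)
β = atan2(-9.5000,-7.7940) = -129.3662°; ψ = atan2(4.3302,11.4998) = 20.6338°
θ_1 = β − ψ = -150.0000°

-150.000 60.003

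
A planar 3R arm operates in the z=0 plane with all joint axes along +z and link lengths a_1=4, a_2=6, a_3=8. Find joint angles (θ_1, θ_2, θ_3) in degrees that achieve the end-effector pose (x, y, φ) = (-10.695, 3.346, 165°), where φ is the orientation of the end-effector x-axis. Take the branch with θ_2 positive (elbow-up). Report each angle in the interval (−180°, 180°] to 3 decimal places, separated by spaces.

wrist centre = target − a_3·(cos φ, sin φ) = (-2.9676, 1.2754)
cos θ_2 = (10.4334−4²−6²)/(2·4·6) = -0.8660; θ_2 = 149.9938° (elbow-up)
β = atan2(1.2754,-2.9676) = 156.7424°; ψ = atan2(3.0006,-1.1958) = 111.7290°
θ_1 = β − ψ = 45.0134°
θ_3 = φ − θ_1 − θ_2 = -30.0072° (wrapped to (-180°,180°])

45.013 149.994 -30.007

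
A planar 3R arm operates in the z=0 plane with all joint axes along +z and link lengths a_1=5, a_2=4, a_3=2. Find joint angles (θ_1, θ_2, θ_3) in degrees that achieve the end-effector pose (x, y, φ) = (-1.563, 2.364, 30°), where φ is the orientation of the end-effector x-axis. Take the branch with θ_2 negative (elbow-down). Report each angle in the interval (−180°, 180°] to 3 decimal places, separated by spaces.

-150.004 -134.996 -45.001

wrist centre = target − a_3·(cos φ, sin φ) = (-3.2951, 1.3640)
cos θ_2 = (12.7179−5²−4²)/(2·5·4) = -0.7071; θ_2 = -134.9957° (elbow-down)
β = atan2(1.3640,-3.2951) = 157.5127°; ψ = atan2(-2.8286,2.1718) = -52.4835°
θ_1 = β − ψ = 209.9962°
θ_3 = φ − θ_1 − θ_2 = -45.0005° (wrapped to (-180°,180°])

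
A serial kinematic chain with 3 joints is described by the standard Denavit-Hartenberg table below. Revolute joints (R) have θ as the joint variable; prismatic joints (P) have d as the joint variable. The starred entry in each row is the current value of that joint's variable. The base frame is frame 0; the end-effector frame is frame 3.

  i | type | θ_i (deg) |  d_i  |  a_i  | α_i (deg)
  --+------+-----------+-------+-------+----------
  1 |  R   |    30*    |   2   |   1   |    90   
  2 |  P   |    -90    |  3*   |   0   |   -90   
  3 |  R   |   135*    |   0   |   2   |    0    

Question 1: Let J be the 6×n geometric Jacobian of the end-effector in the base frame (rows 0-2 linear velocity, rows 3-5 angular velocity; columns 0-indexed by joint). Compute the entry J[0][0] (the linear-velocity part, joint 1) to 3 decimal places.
axis z_0 = ẑ; lever o_n−o_0 = (1.6589,-0.8733,3.4142)
cross product → J_v[:, 0] = (0.8733,1.6589,-0.0000)
J_ω[:, 0] = z_0
entry J[0][0] = 0.8733

0.873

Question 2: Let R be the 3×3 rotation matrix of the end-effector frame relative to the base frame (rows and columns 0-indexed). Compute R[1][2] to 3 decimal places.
End-effector z-axis (col 2 of R) = (0.8660,0.5000,0.0000)
R[1][2] = 0.5000

0.500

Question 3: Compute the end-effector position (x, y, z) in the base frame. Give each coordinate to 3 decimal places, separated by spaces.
1.659 -0.873 3.414

after link 1: o_1 = (0.8660, 0.5000, 2.0000)
after link 2: o_2 = (2.3660, -2.0981, 2.0000)
after link 3: o_3 = (1.6589, -0.8733, 3.4142)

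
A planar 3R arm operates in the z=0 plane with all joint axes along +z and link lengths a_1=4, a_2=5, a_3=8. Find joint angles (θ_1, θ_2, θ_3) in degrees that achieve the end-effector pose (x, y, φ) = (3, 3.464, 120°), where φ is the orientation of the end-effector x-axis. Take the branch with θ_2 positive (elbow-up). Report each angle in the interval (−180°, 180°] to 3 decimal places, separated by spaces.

wrist centre = target − a_3·(cos φ, sin φ) = (7.0000, -3.4642)
cos θ_2 = (61.0007−4²−5²)/(2·4·5) = 0.5000; θ_2 = 59.9988° (elbow-up)
β = atan2(-3.4642,7.0000) = -26.3302°; ψ = atan2(4.3301,6.5001) = 33.6698°
θ_1 = β − ψ = -60.0000°
θ_3 = φ − θ_1 − θ_2 = 120.0012° (wrapped to (-180°,180°])

-60.000 59.999 120.001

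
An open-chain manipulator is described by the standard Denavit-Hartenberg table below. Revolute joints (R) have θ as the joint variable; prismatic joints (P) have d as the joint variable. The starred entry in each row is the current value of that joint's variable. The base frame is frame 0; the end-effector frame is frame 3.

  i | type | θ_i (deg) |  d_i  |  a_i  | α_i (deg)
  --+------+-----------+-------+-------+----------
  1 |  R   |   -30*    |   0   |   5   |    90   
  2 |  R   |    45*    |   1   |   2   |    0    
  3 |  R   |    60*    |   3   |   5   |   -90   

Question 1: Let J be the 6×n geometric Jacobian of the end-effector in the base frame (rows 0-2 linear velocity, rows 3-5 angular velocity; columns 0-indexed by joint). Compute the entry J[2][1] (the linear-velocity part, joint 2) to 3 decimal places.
0.120

axis z_1 = (-0.5000,-0.8660,0.0000); lever o_n−o_1 = (-1.8960,-3.5242,6.2438)
cross product → J_v[:, 1] = (-5.4073,3.1219,0.1201)
J_ω[:, 1] = z_1
entry J[2][1] = 0.1201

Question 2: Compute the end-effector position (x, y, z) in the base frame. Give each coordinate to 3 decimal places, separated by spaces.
after link 1: o_1 = (4.3301, -2.5000, 0.0000)
after link 2: o_2 = (5.0549, -4.0731, 1.4142)
after link 3: o_3 = (2.4342, -6.0242, 6.2438)

2.434 -6.024 6.244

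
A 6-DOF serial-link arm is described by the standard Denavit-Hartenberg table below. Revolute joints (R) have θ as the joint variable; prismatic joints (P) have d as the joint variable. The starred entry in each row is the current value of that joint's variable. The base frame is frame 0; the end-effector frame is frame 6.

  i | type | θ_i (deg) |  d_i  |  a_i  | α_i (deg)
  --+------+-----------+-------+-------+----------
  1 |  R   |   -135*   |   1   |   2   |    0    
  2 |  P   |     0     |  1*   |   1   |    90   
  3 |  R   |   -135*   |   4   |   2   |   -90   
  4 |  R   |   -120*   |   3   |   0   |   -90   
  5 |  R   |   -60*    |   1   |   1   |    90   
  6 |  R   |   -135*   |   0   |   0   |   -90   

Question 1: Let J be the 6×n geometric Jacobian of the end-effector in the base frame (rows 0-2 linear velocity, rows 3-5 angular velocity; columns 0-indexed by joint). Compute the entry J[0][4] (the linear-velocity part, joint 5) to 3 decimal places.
-0.497

axis z_4 = (0.0795,0.7866,-0.6124); lever o_n−o_4 = (-0.7847,0.5347,-1.0480)
cross product → J_v[:, 4] = (-0.4968,0.5638,0.6597)
J_ω[:, 4] = z_4
entry J[0][4] = -0.4968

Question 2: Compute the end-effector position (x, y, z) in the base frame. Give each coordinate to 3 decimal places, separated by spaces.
-6.234 0.742 -2.584

after link 1: o_1 = (-1.4142, -1.4142, 1.0000)
after link 2: o_2 = (-2.1213, -2.1213, 2.0000)
after link 3: o_3 = (-3.9497, 1.7071, 0.5858)
after link 4: o_4 = (-5.4497, 0.2071, -1.5355)
after link 5: o_5 = (-6.2345, 0.7418, -2.5835)
after link 6: o_6 = (-6.2345, 0.7418, -2.5835)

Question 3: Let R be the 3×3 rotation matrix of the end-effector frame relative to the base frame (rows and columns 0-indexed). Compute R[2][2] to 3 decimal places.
0.125

End-effector z-axis (col 2 of R) = (-0.6673,-0.7343,0.1250)
R[2][2] = 0.1250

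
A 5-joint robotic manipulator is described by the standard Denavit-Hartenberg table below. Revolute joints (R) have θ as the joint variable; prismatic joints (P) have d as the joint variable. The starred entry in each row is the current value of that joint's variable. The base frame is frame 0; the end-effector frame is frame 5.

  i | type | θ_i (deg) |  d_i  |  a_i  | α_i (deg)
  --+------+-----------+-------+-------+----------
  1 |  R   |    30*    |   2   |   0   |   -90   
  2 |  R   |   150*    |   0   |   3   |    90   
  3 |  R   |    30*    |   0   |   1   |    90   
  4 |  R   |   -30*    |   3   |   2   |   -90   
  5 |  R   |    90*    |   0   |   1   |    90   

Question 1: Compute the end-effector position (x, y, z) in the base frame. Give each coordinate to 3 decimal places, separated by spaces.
-5.025 -3.324 -0.317

after link 1: o_1 = (0.0000, 0.0000, 2.0000)
after link 2: o_2 = (-2.2500, -1.2990, 0.5000)
after link 3: o_3 = (-3.1495, -1.2410, 0.0670)
after link 4: o_4 = (-4.9665, -4.2901, -0.5670)
after link 5: o_5 = (-5.0245, -3.3236, -0.3170)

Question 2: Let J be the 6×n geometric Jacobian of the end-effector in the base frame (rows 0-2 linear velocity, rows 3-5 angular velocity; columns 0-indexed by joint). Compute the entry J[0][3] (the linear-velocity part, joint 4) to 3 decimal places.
axis z_3 = (0.0580,-0.9665,-0.2500); lever o_n−o_3 = (-1.8750,-2.0825,-0.3840)
cross product → J_v[:, 3] = (-0.1495,0.4910,-1.9330)
J_ω[:, 3] = z_3
entry J[0][3] = -0.1495

-0.150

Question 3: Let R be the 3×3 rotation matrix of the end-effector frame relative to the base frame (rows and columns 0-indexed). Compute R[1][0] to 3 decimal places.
End-effector x-axis (col 0 of R) = (-0.0580,0.9665,0.2500)
R[1][0] = 0.9665

0.967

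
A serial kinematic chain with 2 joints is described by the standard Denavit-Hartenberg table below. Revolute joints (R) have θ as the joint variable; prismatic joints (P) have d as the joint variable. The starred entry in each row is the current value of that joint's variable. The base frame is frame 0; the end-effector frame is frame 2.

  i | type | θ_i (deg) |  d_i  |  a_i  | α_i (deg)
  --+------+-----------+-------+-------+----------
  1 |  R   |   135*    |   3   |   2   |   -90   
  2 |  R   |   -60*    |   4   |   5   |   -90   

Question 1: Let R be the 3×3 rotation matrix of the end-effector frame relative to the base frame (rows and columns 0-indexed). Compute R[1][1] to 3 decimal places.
End-effector y-axis (col 1 of R) = (0.7071,0.7071,-0.0000)
R[1][1] = 0.7071

0.707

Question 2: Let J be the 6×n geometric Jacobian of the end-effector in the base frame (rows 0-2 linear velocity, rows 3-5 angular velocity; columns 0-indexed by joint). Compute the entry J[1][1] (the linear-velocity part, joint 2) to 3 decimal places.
axis z_1 = (-0.7071,-0.7071,0.0000); lever o_n−o_1 = (-4.5962,-1.0607,4.3301)
cross product → J_v[:, 1] = (-3.0619,3.0619,-2.5000)
J_ω[:, 1] = z_1
entry J[1][1] = 3.0619

3.062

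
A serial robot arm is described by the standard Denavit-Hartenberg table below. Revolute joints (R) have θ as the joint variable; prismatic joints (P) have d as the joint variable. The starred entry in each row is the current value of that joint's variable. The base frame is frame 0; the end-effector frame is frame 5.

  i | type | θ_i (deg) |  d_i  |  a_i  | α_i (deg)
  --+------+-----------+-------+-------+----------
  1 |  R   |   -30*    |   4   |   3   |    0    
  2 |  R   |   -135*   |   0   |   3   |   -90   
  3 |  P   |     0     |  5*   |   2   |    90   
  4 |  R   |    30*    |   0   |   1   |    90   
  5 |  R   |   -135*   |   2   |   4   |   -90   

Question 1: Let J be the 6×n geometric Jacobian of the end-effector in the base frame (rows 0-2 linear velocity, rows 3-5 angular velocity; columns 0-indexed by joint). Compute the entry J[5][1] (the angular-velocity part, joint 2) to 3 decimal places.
1.000

axis z_1 = (0.0000,0.0000,1.0000); lever o_n−o_1 = (-3.6569,-3.4166,-2.8284)
cross product → J_v[:, 1] = (3.4166,-3.6569,0.0000)
J_ω[:, 1] = z_1
entry J[5][1] = 1.0000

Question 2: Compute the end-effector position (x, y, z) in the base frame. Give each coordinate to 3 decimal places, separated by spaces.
after link 1: o_1 = (2.5981, -1.5000, 4.0000)
after link 2: o_2 = (-0.2997, -2.2765, 4.0000)
after link 3: o_3 = (-0.9375, -7.6237, 4.0000)
after link 4: o_4 = (-1.6446, -8.3308, 4.0000)
after link 5: o_5 = (-1.0588, -4.9166, 1.1716)

-1.059 -4.917 1.172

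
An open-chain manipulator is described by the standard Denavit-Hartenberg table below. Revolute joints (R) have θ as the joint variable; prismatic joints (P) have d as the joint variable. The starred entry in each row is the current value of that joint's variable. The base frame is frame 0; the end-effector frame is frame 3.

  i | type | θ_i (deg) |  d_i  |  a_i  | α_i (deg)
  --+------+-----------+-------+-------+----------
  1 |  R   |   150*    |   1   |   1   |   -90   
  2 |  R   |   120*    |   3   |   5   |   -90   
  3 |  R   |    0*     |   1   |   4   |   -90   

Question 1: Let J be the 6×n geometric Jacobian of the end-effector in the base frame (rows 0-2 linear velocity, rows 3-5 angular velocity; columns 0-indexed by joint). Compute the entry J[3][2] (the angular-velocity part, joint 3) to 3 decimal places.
0.750

axis z_2 = (0.7500,-0.4330,0.5000); lever o_n−o_2 = (2.4821,-1.4330,-2.9641)
cross product → J_v[:, 2] = (2.0000,3.4641,-0.0000)
J_ω[:, 2] = z_2
entry J[3][2] = 0.7500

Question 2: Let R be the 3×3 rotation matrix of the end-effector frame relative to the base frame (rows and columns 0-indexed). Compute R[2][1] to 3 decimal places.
End-effector y-axis (col 1 of R) = (-0.7500,0.4330,-0.5000)
R[2][1] = -0.5000

-0.500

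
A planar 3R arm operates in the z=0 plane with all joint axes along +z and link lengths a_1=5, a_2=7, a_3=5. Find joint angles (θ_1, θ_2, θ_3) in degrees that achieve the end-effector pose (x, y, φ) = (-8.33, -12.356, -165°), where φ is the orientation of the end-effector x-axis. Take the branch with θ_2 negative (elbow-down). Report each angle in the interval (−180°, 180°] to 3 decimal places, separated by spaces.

-89.999 -30.006 -44.996

wrist centre = target − a_3·(cos φ, sin φ) = (-3.5004, -11.0619)
cos θ_2 = (134.6183−5²−7²)/(2·5·7) = 0.8660; θ_2 = -30.0056° (elbow-down)
β = atan2(-11.0619,-3.5004) = -107.5592°; ψ = atan2(-3.5006,11.0618) = -17.5603°
θ_1 = β − ψ = -89.9988°
θ_3 = φ − θ_1 − θ_2 = -44.9955° (wrapped to (-180°,180°])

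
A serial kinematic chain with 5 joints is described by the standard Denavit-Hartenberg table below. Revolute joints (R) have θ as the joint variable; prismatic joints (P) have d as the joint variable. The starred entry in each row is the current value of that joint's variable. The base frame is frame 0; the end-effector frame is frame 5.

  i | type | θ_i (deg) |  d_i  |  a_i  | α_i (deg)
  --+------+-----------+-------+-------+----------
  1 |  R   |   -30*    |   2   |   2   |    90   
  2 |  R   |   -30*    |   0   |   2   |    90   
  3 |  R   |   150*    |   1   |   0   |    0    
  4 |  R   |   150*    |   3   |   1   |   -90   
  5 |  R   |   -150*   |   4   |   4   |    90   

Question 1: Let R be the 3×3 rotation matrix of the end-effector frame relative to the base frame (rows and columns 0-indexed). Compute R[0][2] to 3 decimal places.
End-effector z-axis (col 2 of R) = (-0.0290,-0.4833,0.8750)
R[0][2] = -0.0290

-0.029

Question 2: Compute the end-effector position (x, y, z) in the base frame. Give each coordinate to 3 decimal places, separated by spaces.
after link 1: o_1 = (1.7321, -1.0000, 2.0000)
after link 2: o_2 = (3.2321, -1.8660, 1.0000)
after link 3: o_3 = (2.7990, -1.6160, 0.1340)
after link 4: o_4 = (2.3080, -0.3325, -2.7141)
after link 5: o_5 = (0.2410, -4.9127, -5.3122)

0.241 -4.913 -5.312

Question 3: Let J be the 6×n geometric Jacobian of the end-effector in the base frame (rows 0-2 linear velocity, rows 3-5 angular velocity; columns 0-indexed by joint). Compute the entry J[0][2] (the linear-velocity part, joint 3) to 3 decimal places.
-4.217

axis z_2 = (-0.4330,0.2500,-0.8660); lever o_n−o_2 = (-2.9910,-3.0466,-6.3122)
cross product → J_v[:, 2] = (-4.2165,-0.1429,2.0670)
J_ω[:, 2] = z_2
entry J[0][2] = -4.2165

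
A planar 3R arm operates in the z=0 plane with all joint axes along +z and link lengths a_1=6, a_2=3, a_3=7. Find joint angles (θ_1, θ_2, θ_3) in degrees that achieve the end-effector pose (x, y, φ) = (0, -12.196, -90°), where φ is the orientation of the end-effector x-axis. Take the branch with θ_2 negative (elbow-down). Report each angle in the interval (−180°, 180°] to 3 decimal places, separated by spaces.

wrist centre = target − a_3·(cos φ, sin φ) = (-0.0000, -5.1960)
cos θ_2 = (26.9984−6²−3²)/(2·6·3) = -0.5000; θ_2 = -120.0029° (elbow-down)
β = atan2(-5.1960,-0.0000) = -90.0000°; ψ = atan2(-2.5980,4.4999) = -30.0000°
θ_1 = β − ψ = -60.0000°
θ_3 = φ − θ_1 − θ_2 = 90.0029° (wrapped to (-180°,180°])

-60.000 -120.003 90.003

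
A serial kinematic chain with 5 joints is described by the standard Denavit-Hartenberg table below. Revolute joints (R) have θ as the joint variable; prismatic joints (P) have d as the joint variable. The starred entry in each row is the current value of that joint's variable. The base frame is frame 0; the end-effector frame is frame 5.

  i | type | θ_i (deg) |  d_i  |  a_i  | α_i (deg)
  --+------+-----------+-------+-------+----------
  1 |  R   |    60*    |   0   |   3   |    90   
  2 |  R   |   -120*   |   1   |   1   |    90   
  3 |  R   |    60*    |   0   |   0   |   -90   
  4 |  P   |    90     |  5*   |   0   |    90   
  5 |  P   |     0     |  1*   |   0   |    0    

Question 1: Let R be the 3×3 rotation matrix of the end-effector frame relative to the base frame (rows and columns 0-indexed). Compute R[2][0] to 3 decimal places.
End-effector x-axis (col 0 of R) = (0.4330,0.7500,-0.5000)
R[2][0] = -0.5000

-0.500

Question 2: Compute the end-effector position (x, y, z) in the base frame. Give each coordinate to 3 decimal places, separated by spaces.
5.989 1.641 2.451

after link 1: o_1 = (1.5000, 2.5981, 0.0000)
after link 2: o_2 = (2.1160, 1.6651, -0.8660)
after link 3: o_3 = (2.1160, 1.6651, -0.8660)
after link 4: o_4 = (5.3636, 2.2901, 2.8840)
after link 5: o_5 = (5.9886, 1.6405, 2.4510)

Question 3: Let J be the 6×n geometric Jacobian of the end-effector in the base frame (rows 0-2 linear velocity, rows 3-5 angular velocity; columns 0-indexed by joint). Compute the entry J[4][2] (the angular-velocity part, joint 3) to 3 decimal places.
axis z_2 = (-0.4330,-0.7500,0.5000); lever o_n−o_2 = (3.8726,-0.0245,3.3170)
cross product → J_v[:, 2] = (-2.4755,3.3726,2.9151)
J_ω[:, 2] = z_2
entry J[4][2] = -0.7500

-0.750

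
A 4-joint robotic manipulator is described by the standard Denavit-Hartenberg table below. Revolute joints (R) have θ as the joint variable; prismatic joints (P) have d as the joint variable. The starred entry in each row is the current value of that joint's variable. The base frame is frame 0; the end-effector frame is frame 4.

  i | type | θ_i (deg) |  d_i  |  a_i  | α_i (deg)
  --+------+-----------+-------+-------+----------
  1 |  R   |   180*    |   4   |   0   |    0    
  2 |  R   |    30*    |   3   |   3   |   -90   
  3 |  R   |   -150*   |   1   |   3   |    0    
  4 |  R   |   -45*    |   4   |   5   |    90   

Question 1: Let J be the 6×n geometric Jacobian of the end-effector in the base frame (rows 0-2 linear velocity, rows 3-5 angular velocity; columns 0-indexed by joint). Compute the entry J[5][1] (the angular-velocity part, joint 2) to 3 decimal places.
axis z_1 = (0.0000,0.0000,1.0000); lever o_n−o_1 = (6.3345,-2.1163,3.2059)
cross product → J_v[:, 1] = (2.1163,6.3345,-0.0000)
J_ω[:, 1] = z_1
entry J[5][1] = 1.0000

1.000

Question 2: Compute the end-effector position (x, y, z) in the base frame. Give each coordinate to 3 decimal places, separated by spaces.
6.335 -2.116 7.206

after link 1: o_1 = (0.0000, 0.0000, 4.0000)
after link 2: o_2 = (-2.5981, -1.5000, 7.0000)
after link 3: o_3 = (0.1519, -1.0670, 8.5000)
after link 4: o_4 = (6.3345, -2.1163, 7.2059)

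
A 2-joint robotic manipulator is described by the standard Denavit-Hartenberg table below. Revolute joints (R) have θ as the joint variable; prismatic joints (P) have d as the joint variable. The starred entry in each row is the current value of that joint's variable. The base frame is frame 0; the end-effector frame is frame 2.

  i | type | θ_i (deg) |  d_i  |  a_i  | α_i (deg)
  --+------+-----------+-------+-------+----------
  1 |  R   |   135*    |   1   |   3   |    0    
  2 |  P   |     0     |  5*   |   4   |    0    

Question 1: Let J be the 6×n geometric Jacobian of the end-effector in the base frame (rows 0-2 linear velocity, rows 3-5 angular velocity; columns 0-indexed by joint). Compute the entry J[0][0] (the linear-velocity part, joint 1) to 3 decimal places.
-4.950

axis z_0 = ẑ; lever o_n−o_0 = (-4.9497,4.9497,6.0000)
cross product → J_v[:, 0] = (-4.9497,-4.9497,0.0000)
J_ω[:, 0] = z_0
entry J[0][0] = -4.9497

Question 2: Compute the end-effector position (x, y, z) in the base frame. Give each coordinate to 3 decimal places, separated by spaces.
-4.950 4.950 6.000

after link 1: o_1 = (-2.1213, 2.1213, 1.0000)
after link 2: o_2 = (-4.9497, 4.9497, 6.0000)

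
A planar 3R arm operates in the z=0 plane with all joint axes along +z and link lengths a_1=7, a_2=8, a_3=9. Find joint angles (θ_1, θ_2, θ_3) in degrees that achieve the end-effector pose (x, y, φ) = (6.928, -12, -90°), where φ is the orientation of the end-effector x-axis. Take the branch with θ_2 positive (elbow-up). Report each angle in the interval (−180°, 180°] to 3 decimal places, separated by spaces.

wrist centre = target − a_3·(cos φ, sin φ) = (6.9280, -3.0000)
cos θ_2 = (56.9972−7²−8²)/(2·7·8) = -0.5000; θ_2 = 120.0017° (elbow-up)
β = atan2(-3.0000,6.9280) = -23.4138°; ψ = atan2(6.9281,2.9998) = 66.5878°
θ_1 = β − ψ = -90.0017°
θ_3 = φ − θ_1 − θ_2 = -120.0000° (wrapped to (-180°,180°])

-90.002 120.002 -120.000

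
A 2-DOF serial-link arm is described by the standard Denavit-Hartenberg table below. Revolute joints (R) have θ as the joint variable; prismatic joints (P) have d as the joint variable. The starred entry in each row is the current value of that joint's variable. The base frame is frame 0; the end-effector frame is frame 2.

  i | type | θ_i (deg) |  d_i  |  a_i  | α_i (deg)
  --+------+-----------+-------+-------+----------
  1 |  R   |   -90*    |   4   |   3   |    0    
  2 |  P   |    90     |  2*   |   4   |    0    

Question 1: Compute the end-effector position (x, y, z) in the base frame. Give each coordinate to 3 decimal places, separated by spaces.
4.000 -3.000 6.000

after link 1: o_1 = (0.0000, -3.0000, 4.0000)
after link 2: o_2 = (4.0000, -3.0000, 6.0000)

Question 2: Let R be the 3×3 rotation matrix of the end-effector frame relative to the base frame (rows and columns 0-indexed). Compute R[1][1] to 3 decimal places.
End-effector y-axis (col 1 of R) = (0.0000,1.0000,0.0000)
R[1][1] = 1.0000

1.000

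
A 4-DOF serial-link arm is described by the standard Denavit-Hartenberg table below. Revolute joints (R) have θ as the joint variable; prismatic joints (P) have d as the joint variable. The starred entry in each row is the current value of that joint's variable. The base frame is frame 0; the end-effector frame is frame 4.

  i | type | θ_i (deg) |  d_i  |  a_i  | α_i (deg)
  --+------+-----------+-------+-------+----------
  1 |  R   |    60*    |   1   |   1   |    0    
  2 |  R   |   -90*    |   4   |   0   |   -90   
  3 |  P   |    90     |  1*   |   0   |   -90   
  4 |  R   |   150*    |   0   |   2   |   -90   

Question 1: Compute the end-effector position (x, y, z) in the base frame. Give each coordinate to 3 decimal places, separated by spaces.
0.500 0.866 6.732

after link 1: o_1 = (0.5000, 0.8660, 1.0000)
after link 2: o_2 = (0.5000, 0.8660, 5.0000)
after link 3: o_3 = (1.0000, 1.7321, 5.0000)
after link 4: o_4 = (0.5000, 0.8660, 6.7321)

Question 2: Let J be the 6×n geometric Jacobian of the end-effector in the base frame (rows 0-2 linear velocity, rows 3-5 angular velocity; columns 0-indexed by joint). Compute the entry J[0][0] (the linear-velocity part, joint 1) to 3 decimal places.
axis z_0 = ẑ; lever o_n−o_0 = (0.5000,0.8660,6.7321)
cross product → J_v[:, 0] = (-0.8660,0.5000,0.0000)
J_ω[:, 0] = z_0
entry J[0][0] = -0.8660

-0.866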